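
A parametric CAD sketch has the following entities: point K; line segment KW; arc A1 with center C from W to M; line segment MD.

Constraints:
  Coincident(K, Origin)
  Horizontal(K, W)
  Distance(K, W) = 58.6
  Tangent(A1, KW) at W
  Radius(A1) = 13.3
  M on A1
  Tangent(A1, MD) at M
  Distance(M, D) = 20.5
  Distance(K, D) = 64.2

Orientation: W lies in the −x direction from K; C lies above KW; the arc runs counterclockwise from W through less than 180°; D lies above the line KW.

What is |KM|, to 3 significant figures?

49.2

Checks: |KW| = 58.60 ✓; |CM| = 13.30 ✓; ∠(CM, MD) = 90.00° ✓; |MD| = 20.50 ✓; |KD| = 64.20 ✓.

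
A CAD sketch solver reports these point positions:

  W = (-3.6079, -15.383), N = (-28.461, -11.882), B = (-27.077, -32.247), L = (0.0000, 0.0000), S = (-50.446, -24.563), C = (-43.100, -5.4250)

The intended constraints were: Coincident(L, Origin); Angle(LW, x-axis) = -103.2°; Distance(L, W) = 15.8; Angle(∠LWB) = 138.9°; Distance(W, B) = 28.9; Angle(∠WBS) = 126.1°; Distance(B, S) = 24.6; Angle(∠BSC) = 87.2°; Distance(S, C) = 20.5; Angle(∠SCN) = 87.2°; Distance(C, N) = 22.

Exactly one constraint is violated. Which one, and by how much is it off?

Distance(C, N) = 22 — off by 6.00.

L = (0.00, 0.00) ✓; LW at -103.2° ✓; |LW| = 15.80 ✓; ∠LWB = 138.9° ✓; |WB| = 28.90 ✓; ∠WBS = 126.1° ✓; |BS| = 24.60 ✓; ∠BSC = 87.20° ✓; |SC| = 20.50 ✓; ∠SCN = 87.20° ✓; |CN| = 16.00 ✗.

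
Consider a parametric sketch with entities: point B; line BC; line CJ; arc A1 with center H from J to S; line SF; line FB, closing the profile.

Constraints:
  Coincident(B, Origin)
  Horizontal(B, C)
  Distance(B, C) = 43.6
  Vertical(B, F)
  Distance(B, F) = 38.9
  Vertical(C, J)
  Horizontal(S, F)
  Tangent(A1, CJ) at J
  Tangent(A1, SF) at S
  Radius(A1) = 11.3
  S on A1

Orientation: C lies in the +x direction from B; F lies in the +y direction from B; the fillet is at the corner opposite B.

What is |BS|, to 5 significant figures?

50.562

The virtual corner opposite B is at (43.600, 38.900). Tangency of A1 to CJ means the radius HJ is perpendicular to CJ and A1 meets SF tangentially, so HS is at right angles to SF, with radius 11.3, so the center H sits 11.3 in from both sides at H = (32.300, 27.600). That places the tangent points at J = (43.600, 27.600) on CJ and S = (32.300, 38.900) on SF. Then |BS| = |S − B| = 50.562.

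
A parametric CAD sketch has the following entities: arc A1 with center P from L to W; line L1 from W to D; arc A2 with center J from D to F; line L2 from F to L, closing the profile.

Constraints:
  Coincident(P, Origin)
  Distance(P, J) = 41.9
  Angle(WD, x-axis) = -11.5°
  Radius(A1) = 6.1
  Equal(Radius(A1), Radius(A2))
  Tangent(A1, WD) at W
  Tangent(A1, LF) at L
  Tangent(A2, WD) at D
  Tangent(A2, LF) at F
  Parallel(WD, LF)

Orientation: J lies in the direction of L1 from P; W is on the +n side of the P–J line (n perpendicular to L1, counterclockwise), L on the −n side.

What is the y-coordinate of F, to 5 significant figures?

-14.331

The slot axis is L1's direction at -11.5°, so u = (cos -11.5°, sin -11.5°) = (0.97992, -0.19937) and n = (−sin -11.5°, cos -11.5°) = (0.19937, 0.97992). P is at the origin and J lies 41.9 along u from P, so J = 41.9·u = (41.059, -8.3535). Tangency of A1 to both parallel lines with radius 6.1 puts W and L at P ± 6.1·n: W = (1.2161, 5.9775), L = (-1.2161, -5.9775). Equal radii place D and F the same way about J: D = J + 6.1·n = (42.275, -2.3760), F = J − 6.1·n = (39.843, -14.331). So F.y = -14.331.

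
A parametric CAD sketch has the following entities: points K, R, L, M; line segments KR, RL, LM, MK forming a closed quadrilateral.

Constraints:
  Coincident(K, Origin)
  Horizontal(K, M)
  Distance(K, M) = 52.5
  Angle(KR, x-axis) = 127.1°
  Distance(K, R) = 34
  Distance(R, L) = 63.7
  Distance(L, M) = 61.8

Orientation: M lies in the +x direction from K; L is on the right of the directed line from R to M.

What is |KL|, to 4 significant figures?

33.09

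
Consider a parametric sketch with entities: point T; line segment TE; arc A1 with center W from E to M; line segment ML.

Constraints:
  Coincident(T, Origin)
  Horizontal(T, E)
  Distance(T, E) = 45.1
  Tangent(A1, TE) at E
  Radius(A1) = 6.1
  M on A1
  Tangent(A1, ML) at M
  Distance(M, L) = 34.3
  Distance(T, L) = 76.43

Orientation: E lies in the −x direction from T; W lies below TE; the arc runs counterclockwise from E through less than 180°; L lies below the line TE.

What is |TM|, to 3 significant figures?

50.1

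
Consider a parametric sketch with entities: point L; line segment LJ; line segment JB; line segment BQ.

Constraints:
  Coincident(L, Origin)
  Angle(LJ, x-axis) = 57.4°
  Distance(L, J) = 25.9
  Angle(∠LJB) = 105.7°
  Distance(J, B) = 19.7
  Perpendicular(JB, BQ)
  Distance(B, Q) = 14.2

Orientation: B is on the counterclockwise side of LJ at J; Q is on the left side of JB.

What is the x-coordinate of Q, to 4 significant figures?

-9.753

∠LJB = 105.7°, so JB runs at 57.4° + (180° − 105.7°) = 131.7° from the x-axis; with |JB| = 19.7, B = J + 19.7·(cos 131.7°, sin 131.7°) = (0.8491, 36.53). JB is perpendicular to BQ; with |BQ| = 14.2 on the left of JB, Q = B + 14.2·(-0.7466, -0.6652) = (-9.753, 27.08). So Q.x = -9.753.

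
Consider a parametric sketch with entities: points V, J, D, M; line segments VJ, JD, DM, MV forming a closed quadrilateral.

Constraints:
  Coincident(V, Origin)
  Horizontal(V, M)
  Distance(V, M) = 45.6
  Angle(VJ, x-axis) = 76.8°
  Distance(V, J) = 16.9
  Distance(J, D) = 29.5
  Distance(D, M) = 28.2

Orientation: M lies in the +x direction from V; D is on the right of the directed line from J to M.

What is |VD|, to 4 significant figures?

20.87

Checks: |VM| = 45.60 ✓; |VJ| = 16.90 ✓; |JD| = 29.50 ✓; |DM| = 28.20 ✓.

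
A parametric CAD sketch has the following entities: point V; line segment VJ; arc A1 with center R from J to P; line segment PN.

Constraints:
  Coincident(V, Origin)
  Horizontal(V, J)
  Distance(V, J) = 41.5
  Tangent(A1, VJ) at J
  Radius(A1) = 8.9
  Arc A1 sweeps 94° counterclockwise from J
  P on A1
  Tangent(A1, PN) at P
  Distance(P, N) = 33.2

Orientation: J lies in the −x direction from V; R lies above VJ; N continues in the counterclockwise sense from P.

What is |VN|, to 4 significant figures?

55.13

V is at the origin; VJ is horizontal with |VJ| = 41.5 and J on the −x side, so J = (-41.50, 0.000). Tangency of A1 to VJ means the radius RJ is perpendicular to VJ, so R = J + (0, 8.9) = (-41.50, 8.900). On A1, J sits at bearing -90° from R; a 94° counterclockwise sweep puts P at bearing 4°, so P = R + 8.9·(cos 4°, sin 4°) = (-32.62, 9.521). A1 meets PN tangentially, so RP is at right angles to PN, so PN runs along (−sin 4°, cos 4°); with |PN| = 33.2, N = (-34.94, 42.64). Then |VN| = |N − V| = 55.13.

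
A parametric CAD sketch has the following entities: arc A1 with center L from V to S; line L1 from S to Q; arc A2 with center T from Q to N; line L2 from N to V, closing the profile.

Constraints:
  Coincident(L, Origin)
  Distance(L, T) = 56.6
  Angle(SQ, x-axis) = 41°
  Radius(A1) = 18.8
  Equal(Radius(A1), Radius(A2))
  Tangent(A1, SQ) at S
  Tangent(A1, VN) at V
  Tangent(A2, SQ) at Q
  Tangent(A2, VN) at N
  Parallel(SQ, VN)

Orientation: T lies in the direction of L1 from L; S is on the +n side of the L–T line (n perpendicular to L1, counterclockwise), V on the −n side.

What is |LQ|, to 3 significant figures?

59.6

The slot axis is L1's direction at 41.0°, so u = (cos 41.0°, sin 41.0°) = (0.755, 0.656) and n = (−sin 41.0°, cos 41.0°) = (-0.656, 0.755). L is at the origin and T lies 56.6 along u from L, so T = 56.6·u = (42.7, 37.1). Tangency of A1 to both parallel lines with radius 18.8 puts S and V at L ± 18.8·n: S = (-12.3, 14.2), V = (12.3, -14.2). Equal radii place Q and N the same way about T: Q = T + 18.8·n = (30.4, 51.3), N = T − 18.8·n = (55.1, 22.9). Then |LQ| = |Q − L| = 59.6.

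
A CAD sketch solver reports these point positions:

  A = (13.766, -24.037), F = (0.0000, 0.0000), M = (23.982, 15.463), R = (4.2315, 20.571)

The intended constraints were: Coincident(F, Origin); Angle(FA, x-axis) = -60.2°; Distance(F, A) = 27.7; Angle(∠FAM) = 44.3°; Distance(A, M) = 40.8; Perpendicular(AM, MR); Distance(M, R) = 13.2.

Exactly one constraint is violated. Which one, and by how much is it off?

Distance(M, R) = 13.2 — off by 7.20.

F = (0.00, 0.00) ✓; FA at -60.20° ✓; |FA| = 27.70 ✓; ∠FAM = 44.30° ✓; |AM| = 40.80 ✓; ∠(AM, MR) = 90.00° ✓; |MR| = 20.40 ✗.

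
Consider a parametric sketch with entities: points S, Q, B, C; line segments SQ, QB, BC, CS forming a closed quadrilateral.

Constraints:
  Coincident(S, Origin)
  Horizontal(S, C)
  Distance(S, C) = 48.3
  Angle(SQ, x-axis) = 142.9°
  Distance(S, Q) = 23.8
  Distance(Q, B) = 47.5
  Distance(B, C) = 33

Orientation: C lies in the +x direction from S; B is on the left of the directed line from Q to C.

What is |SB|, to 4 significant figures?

37.22

Checks: |QB| = 47.50 ✓; |BC| = 33.00 ✓.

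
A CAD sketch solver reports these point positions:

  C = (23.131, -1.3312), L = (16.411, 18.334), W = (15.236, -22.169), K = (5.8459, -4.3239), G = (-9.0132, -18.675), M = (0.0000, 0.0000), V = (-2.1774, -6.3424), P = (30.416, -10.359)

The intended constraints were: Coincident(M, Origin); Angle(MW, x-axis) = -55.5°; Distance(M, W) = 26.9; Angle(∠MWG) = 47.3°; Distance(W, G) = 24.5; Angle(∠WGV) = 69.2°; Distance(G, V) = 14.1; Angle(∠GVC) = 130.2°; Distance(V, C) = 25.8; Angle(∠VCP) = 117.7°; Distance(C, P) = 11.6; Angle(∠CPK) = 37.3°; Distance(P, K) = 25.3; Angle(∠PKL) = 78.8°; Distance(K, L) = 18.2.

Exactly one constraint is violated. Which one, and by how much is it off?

Distance(K, L) = 18.2 — off by 6.80.

M = (0.00, 0.00) ✓; MW at -55.50° ✓; |MW| = 26.90 ✓; ∠MWG = 47.30° ✓; |WG| = 24.50 ✓; ∠WGV = 69.20° ✓; |GV| = 14.10 ✓; ∠GVC = 130.2° ✓; |VC| = 25.80 ✓; ∠VCP = 117.7° ✓; |CP| = 11.60 ✓; ∠CPK = 37.30° ✓; |PK| = 25.30 ✓; ∠PKL = 78.80° ✓; |KL| = 25.00 ✗.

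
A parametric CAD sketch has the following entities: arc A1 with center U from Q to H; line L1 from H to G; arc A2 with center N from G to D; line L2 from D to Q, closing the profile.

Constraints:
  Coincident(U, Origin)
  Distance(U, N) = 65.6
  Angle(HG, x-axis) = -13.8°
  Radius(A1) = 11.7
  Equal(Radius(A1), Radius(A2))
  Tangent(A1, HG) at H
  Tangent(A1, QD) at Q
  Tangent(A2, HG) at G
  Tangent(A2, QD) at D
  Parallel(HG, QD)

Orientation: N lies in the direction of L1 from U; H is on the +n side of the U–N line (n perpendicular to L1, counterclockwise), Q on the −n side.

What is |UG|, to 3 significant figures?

66.6

The slot axis is L1's direction at -13.8°, so u = (cos -13.8°, sin -13.8°) = (0.971, -0.239) and n = (−sin -13.8°, cos -13.8°) = (0.239, 0.971). U is at the origin and N lies 65.6 along u from U, so N = 65.6·u = (63.7, -15.6). Tangency of A1 to both parallel lines with radius 11.7 puts H and Q at U ± 11.7·n: H = (2.79, 11.4), Q = (-2.79, -11.4). Equal radii place G and D the same way about N: G = N + 11.7·n = (66.5, -4.29), D = N − 11.7·n = (60.9, -27.0). Then |UG| = |G − U| = 66.6.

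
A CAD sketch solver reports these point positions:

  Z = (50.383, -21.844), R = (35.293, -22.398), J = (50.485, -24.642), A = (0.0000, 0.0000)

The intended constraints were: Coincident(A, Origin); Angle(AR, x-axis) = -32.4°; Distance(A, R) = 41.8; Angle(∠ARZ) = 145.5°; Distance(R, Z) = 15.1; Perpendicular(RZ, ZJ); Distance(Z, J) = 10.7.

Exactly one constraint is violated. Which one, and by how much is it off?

Distance(Z, J) = 10.7 — off by 7.90.

A = (0.00, 0.00) ✓; AR at -32.40° ✓; |AR| = 41.80 ✓; ∠ARZ = 145.5° ✓; |RZ| = 15.10 ✓; ∠(RZ, ZJ) = 90.01° ✓; |ZJ| = 2.800 ✗.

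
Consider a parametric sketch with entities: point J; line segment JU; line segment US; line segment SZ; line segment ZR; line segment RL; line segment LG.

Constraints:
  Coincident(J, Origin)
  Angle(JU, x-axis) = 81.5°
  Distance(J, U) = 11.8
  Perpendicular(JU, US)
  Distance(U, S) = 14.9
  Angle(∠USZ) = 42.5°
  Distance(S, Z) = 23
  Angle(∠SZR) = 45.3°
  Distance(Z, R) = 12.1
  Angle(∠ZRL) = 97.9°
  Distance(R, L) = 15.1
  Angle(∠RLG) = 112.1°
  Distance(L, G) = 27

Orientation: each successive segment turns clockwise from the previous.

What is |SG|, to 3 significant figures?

28.1

∠ZRL = 97.9° gives RL at -2.80° from the x-axis; with |RL| = 15.1, L = (14.7, 7.76). ∠RLG = 112.1° gives LG at -70.7° from the x-axis; with |LG| = 27.0, G = (23.7, -17.7). Then |SG| = |G − S| = 28.1.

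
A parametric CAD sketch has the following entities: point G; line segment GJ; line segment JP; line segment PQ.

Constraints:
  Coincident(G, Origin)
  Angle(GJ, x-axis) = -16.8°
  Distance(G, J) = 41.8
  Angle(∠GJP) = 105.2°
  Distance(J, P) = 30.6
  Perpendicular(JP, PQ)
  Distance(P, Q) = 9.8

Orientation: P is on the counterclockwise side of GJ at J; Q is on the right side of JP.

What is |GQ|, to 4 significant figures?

65.12

G is at the origin; GJ runs at -16.8° with length 41.8, so J = 41.8·(cos -16.8°, sin -16.8°) = (40.02, -12.08). ∠GJP = 105.2°, so JP runs at -16.8° + (180° − 105.2°) = 58.00° from the x-axis; with |JP| = 30.6, P = J + 30.6·(cos 58.00°, sin 58.00°) = (56.23, 13.87). The perpendicularity gives PQ at right angles to JP; with |PQ| = 9.8 on the right of JP, Q = P + 9.8·(0.8480, -0.5299) = (64.54, 8.676). Then |GQ| = |Q − G| = 65.12.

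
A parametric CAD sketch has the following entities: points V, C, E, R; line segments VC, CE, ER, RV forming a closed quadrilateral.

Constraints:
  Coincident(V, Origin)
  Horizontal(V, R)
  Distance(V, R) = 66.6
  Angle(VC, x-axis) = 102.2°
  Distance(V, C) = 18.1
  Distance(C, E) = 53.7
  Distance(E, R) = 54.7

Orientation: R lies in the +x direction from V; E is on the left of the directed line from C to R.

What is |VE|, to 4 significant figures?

62.82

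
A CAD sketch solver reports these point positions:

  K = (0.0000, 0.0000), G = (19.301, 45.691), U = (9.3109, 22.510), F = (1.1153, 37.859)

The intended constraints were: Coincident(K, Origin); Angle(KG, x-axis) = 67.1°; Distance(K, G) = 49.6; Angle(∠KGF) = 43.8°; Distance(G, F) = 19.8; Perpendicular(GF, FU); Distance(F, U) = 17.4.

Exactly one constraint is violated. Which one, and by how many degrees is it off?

Perpendicular(GF, FU) — off by 4.80°.

K = (0.00, 0.00) ✓; KG at 67.10° ✓; |KG| = 49.60 ✓; ∠KGF = 43.80° ✓; |GF| = 19.80 ✓; ∠(GF, FU) = 94.80° ✗; |FU| = 17.40 ✓.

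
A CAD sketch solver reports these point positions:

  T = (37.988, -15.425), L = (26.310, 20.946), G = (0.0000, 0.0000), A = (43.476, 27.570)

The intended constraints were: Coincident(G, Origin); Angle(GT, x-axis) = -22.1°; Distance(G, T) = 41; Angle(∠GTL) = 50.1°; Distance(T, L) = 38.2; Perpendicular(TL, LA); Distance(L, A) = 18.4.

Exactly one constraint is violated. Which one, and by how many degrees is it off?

Perpendicular(TL, LA) — off by 3.30°.

G = (0.00, 0.00) ✓; GT at -22.10° ✓; |GT| = 41.00 ✓; ∠GTL = 50.10° ✓; |TL| = 38.20 ✓; ∠(TL, LA) = 86.70° ✗; |LA| = 18.40 ✓.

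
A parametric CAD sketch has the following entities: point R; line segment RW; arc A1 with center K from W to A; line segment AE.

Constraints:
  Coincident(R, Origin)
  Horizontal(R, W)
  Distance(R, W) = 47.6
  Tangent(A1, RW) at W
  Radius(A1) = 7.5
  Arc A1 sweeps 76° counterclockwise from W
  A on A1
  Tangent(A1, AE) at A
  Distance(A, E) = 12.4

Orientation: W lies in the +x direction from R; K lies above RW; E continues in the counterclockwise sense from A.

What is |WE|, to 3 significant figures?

20.5

R is at the origin; R and W share the same y with |RW| = 47.6 and W on the +x side, so W = (47.6, 0.00). A1 meets RW tangentially, so KW is at right angles to RW, so K = W + (0, 7.5) = (47.6, 7.50). On A1, W sits at bearing -90° from K; a 76° counterclockwise sweep puts A at bearing -14°, so A = K + 7.5·(cos -14°, sin -14°) = (54.9, 5.69). A1 meets AE tangentially, so KA is at right angles to AE, so AE runs along (−sin -14°, cos -14°); with |AE| = 12.4, E = (57.9, 17.7). Then |WE| = |E − W| = 20.5.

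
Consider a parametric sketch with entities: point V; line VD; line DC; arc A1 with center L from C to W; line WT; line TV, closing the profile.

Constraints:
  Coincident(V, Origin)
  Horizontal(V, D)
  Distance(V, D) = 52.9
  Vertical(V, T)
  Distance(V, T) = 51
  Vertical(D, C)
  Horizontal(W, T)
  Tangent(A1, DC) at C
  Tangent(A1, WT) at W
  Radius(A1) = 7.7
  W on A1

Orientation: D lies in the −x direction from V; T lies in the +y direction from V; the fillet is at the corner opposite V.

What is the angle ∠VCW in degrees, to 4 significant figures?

84.30°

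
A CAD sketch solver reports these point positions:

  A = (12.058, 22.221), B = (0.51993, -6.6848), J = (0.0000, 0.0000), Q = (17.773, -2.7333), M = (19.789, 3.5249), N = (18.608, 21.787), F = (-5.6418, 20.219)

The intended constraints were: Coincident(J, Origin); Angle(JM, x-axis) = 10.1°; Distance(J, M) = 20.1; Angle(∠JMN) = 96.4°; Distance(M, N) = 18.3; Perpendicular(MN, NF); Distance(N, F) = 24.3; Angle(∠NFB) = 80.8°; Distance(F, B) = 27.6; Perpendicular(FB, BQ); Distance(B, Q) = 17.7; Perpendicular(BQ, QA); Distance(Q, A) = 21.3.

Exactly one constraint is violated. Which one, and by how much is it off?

Distance(Q, A) = 21.3 — off by 4.30.

J = (0.00, 0.00) ✓; JM at 10.10° ✓; |JM| = 20.10 ✓; ∠JMN = 96.40° ✓; |MN| = 18.30 ✓; ∠(MN, NF) = 90.00° ✓; |NF| = 24.30 ✓; ∠NFB = 80.80° ✓; |FB| = 27.60 ✓; ∠(FB, BQ) = 90.00° ✓; |BQ| = 17.70 ✓; ∠(BQ, QA) = 90.00° ✓; |QA| = 25.60 ✗.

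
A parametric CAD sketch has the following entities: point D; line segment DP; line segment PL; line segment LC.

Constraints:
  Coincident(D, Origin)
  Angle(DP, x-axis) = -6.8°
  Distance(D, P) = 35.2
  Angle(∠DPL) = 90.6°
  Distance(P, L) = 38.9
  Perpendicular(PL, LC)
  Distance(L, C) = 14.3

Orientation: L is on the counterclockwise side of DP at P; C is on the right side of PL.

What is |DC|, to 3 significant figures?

63.2

D is at the origin; DP runs at -6.8° with length 35.2, so P = 35.2·(cos -6.8°, sin -6.8°) = (35.0, -4.17). ∠DPL = 90.6°, so PL runs at -6.8° + (180° − 90.6°) = 82.6° from the x-axis; with |PL| = 38.9, L = P + 38.9·(cos 82.6°, sin 82.6°) = (40.0, 34.4). PL ⟂ LC; with |LC| = 14.3 on the right of PL, C = L + 14.3·(0.992, -0.129) = (54.1, 32.6). Then |DC| = |C − D| = 63.2.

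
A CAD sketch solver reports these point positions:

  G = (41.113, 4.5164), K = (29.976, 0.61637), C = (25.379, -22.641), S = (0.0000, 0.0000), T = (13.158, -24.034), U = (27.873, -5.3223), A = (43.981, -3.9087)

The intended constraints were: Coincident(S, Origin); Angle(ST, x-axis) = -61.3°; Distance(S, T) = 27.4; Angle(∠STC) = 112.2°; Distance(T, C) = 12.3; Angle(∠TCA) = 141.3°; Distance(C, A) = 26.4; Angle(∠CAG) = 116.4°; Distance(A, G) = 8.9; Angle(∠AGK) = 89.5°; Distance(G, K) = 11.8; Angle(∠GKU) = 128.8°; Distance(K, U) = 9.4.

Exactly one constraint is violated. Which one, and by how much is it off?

Distance(K, U) = 9.4 — off by 3.10.

S = (0.00, 0.00) ✓; ST at -61.30° ✓; |ST| = 27.40 ✓; ∠STC = 112.2° ✓; |TC| = 12.30 ✓; ∠TCA = 141.3° ✓; |CA| = 26.40 ✓; ∠CAG = 116.4° ✓; |AG| = 8.900 ✓; ∠AGK = 89.50° ✓; |GK| = 11.80 ✓; ∠GKU = 128.8° ✓; |KU| = 6.300 ✗.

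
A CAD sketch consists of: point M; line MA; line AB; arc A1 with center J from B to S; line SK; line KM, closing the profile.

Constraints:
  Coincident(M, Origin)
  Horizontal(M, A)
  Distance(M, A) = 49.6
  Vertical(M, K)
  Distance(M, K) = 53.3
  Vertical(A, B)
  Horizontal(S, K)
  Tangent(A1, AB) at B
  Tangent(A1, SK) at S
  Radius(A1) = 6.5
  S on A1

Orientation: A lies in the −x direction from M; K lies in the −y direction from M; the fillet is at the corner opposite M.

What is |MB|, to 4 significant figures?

68.19

M is at the origin; MA is horizontal with |MA| = 49.6 and A on the −x side, so A = (-49.60, 0.000). M and K share the same x with |MK| = 53.3 and K on the −y side, so K = (0.000, -53.30). The virtual corner opposite M is at (-49.60, -53.30). Tangency of A1 to AB means the radius JB is perpendicular to AB and since A1 is tangent to SK there, JS ⟂ SK, with radius 6.5, so the center J sits 6.5 in from both sides at J = (-43.10, -46.80). That places the tangent points at B = (-49.60, -46.80) on AB and S = (-43.10, -53.30) on SK. Then |MB| = |B − M| = 68.19.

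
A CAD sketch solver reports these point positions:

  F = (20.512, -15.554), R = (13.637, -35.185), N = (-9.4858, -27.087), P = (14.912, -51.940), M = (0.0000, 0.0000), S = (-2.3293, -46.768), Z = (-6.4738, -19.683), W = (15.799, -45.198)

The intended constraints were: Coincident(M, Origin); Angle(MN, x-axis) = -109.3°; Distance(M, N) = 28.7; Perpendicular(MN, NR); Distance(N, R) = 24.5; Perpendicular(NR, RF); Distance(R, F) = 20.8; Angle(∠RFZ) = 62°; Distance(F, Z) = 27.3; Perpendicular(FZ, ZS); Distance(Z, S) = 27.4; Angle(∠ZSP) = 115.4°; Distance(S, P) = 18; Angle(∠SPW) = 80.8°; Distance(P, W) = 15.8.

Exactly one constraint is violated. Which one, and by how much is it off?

Distance(P, W) = 15.8 — off by 9.00.

M = (0.00, 0.00) ✓; MN at -109.3° ✓; |MN| = 28.70 ✓; ∠(MN, NR) = 90.00° ✓; |NR| = 24.50 ✓; ∠(NR, RF) = 90.00° ✓; |RF| = 20.80 ✓; ∠RFZ = 62.00° ✓; |FZ| = 27.30 ✓; ∠(FZ, ZS) = 90.00° ✓; |ZS| = 27.40 ✓; ∠ZSP = 115.4° ✓; |SP| = 18.00 ✓; ∠SPW = 80.80° ✓; |PW| = 6.800 ✗.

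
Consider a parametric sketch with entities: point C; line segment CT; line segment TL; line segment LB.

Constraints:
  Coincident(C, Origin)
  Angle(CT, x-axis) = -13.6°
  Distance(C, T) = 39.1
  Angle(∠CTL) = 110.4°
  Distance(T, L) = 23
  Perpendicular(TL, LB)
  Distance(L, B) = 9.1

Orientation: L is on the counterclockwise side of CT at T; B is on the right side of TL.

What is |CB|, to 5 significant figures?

58.605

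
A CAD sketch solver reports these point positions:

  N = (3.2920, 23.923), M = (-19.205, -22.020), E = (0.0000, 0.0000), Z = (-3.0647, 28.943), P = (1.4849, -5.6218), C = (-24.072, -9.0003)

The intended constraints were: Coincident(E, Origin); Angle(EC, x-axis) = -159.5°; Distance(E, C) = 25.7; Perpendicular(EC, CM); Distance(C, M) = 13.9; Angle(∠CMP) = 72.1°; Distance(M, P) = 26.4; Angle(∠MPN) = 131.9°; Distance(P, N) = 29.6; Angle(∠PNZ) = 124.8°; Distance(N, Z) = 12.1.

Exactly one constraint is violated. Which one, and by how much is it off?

Distance(N, Z) = 12.1 — off by 4.00.

E = (0.00, 0.00) ✓; EC at -159.5° ✓; |EC| = 25.70 ✓; ∠(EC, CM) = 90.00° ✓; |CM| = 13.90 ✓; ∠CMP = 72.10° ✓; |MP| = 26.40 ✓; ∠MPN = 131.9° ✓; |PN| = 29.60 ✓; ∠PNZ = 124.8° ✓; |NZ| = 8.100 ✗.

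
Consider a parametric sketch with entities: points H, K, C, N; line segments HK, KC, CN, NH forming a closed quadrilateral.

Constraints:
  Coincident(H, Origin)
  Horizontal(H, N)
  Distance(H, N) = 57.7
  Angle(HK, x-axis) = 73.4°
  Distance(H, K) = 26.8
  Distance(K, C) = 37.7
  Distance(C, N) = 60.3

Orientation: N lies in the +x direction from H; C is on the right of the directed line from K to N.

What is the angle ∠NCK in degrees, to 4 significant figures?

65.39°

H is at the origin; HN is horizontal with |HN| = 57.7 and N in +x, so N = (57.7, 0). HK runs at 73.4° with |HK| = 26.8, so K = (7.656, 25.68). C is determined by |KC| = 37.7 and |CN| = 60.3 together: it lies at the intersection of circle(K, 37.7) and circle(N, 60.3). With |KN| = 56.25, the foot of the radical line on KN is 8.437 from K and the perpendicular offset is √(37.7² − 8.437²) = 36.74. Taking the right-of-KN solution: C = (-1.614, -10.86).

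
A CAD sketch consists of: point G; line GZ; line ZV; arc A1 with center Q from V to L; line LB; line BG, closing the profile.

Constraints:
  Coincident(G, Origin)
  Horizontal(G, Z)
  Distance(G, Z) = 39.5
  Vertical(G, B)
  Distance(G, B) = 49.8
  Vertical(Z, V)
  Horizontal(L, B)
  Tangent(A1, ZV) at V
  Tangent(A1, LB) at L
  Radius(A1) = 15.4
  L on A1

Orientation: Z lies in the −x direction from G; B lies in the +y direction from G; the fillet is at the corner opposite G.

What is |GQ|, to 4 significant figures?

42.00

GB is vertical with |GB| = 49.8 and B on the +y side, so B = (0.000, 49.80). The virtual corner opposite G is at (-39.50, 49.80). Since A1 is tangent to ZV there, QV ⟂ ZV and the tangent condition forces QL to be normal to LB, with radius 15.4, so the center Q sits 15.4 in from both sides at Q = (-24.10, 34.40). Then |GQ| = |Q − G| = 42.00.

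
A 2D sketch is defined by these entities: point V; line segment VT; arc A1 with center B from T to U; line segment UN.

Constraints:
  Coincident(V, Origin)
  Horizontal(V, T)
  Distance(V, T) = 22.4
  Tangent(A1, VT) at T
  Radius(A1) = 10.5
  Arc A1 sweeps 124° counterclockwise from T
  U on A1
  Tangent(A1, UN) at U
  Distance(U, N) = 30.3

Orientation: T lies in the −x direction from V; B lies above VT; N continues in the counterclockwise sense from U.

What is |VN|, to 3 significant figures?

51.6

On A1, T sits at bearing -90° from B; a 124° counterclockwise sweep puts U at bearing 34°, so U = B + 10.5·(cos 34°, sin 34°) = (-13.7, 16.4). A1 meets UN tangentially, so BU is at right angles to UN, so UN runs along (−sin 34°, cos 34°); with |UN| = 30.3, N = (-30.6, 41.5). Then |VN| = |N − V| = 51.6.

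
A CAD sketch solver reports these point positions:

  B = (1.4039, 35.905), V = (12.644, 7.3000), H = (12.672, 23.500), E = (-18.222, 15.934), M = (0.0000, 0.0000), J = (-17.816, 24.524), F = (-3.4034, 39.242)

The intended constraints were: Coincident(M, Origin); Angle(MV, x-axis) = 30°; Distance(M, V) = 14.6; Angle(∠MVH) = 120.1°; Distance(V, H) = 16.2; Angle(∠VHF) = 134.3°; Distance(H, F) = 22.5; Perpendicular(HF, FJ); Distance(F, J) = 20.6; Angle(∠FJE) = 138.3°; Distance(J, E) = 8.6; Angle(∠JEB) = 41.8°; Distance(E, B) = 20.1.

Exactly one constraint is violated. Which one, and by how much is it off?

Distance(E, B) = 20.1 — off by 7.90.

M = (0.00, 0.00) ✓; MV at 30.00° ✓; |MV| = 14.60 ✓; ∠MVH = 120.1° ✓; |VH| = 16.20 ✓; ∠VHF = 134.3° ✓; |HF| = 22.50 ✓; ∠(HF, FJ) = 90.00° ✓; |FJ| = 20.60 ✓; ∠FJE = 138.3° ✓; |JE| = 8.600 ✓; ∠JEB = 41.79° ✓; |EB| = 28.00 ✗.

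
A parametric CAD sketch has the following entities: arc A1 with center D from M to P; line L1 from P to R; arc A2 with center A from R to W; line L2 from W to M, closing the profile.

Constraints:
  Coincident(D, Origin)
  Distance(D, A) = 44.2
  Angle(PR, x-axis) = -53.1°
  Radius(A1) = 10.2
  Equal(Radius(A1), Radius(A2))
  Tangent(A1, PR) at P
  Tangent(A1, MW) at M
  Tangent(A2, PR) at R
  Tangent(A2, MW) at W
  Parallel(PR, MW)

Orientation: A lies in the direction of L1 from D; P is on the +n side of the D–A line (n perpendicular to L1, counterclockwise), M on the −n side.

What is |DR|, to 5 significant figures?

45.362

The slot axis is L1's direction at -53.1°, so u = (cos -53.1°, sin -53.1°) = (0.60042, -0.79968) and n = (−sin -53.1°, cos -53.1°) = (0.79968, 0.60042). D is at the origin and A lies 44.2 along u from D, so A = 44.2·u = (26.539, -35.346). Tangency of A1 to both parallel lines with radius 10.2 puts P and M at D ± 10.2·n: P = (8.1568, 6.1243), M = (-8.1568, -6.1243). Equal radii place R and W the same way about A: R = A + 10.2·n = (34.695, -29.222), W = A − 10.2·n = (18.382, -41.470). Then |DR| = |R − D| = 45.362.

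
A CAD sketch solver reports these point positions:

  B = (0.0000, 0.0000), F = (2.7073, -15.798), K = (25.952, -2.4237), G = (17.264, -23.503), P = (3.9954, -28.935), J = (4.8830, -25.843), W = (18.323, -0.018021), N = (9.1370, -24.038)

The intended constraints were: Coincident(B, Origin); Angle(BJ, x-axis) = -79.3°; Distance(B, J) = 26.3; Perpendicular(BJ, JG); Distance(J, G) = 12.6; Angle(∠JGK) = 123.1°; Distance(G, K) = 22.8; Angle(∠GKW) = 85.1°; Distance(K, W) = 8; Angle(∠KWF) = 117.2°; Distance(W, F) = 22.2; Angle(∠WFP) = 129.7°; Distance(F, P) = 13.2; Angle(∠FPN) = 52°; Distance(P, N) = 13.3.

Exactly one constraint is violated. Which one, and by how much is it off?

Distance(P, N) = 13.3 — off by 6.20.

B = (0.00, 0.00) ✓; BJ at -79.30° ✓; |BJ| = 26.30 ✓; ∠(BJ, JG) = 90.00° ✓; |JG| = 12.60 ✓; ∠JGK = 123.1° ✓; |GK| = 22.80 ✓; ∠GKW = 85.10° ✓; |KW| = 7.999 ✓; ∠KWF = 117.2° ✓; |WF| = 22.20 ✓; ∠WFP = 129.7° ✓; |FP| = 13.20 ✓; ∠FPN = 52.00° ✓; |PN| = 7.100 ✗.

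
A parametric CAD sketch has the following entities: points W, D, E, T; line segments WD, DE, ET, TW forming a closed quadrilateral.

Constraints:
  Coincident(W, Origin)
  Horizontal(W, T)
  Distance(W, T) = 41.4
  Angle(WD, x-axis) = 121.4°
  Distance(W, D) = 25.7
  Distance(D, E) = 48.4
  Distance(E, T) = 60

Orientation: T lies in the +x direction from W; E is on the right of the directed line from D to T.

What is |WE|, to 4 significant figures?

29.24

W is at the origin; WT is horizontal with |WT| = 41.4 and T in +x, so T = (41.4, 0). WD runs at 121.4° with |WD| = 25.7, so D = (-13.39, 21.94). E is determined by |DE| = 48.4 and |ET| = 60.0 together: it lies at the intersection of circle(D, 48.4) and circle(T, 60.0). With |DT| = 59.02, the foot of the radical line on DT is 18.86 from D and the perpendicular offset is √(48.4² − 18.86²) = 44.58. Taking the right-of-DT solution: E = (-12.45, -26.45).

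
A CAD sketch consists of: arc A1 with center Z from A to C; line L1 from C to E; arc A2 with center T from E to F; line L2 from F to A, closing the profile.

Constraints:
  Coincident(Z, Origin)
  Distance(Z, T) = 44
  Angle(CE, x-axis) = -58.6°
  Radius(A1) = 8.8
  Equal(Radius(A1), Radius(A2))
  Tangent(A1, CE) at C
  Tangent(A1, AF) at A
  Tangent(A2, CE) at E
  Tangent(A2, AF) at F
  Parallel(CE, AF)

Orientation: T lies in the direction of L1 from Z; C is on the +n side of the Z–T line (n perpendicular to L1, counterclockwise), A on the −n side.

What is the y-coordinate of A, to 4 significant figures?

-4.585

The slot axis is L1's direction at -58.6°, so u = (cos -58.6°, sin -58.6°) = (0.5210, -0.8536) and n = (−sin -58.6°, cos -58.6°) = (0.8536, 0.5210). Z is at the origin and T lies 44.0 along u from Z, so T = 44.0·u = (22.92, -37.56). Tangency of A1 to both parallel lines with radius 8.8 puts C and A at Z ± 8.8·n: C = (7.511, 4.585), A = (-7.511, -4.585). So A.y = -4.585.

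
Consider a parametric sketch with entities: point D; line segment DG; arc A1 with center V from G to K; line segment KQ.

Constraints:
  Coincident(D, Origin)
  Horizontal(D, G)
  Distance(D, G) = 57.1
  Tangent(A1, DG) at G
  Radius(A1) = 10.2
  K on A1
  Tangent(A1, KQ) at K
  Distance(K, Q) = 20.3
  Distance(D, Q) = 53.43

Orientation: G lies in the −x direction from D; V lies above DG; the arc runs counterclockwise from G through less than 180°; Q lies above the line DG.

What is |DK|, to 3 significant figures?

47.8

Checks: |VK| = 10.20 ✓; ∠(VK, KQ) = 90.00° ✓; |KQ| = 20.30 ✓; |DQ| = 53.43 ✓.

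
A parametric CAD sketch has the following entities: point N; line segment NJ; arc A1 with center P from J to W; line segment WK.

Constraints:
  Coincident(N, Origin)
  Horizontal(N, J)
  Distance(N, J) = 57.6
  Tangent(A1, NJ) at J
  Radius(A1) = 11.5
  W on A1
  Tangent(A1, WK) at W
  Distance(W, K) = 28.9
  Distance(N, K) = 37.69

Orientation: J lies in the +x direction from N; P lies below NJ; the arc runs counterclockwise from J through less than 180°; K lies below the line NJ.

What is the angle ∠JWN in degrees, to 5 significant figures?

153.40°

N is at the origin; NJ is horizontal with |NJ| = 57.6 and J on the +x side, so J = (57.600, 0.0000). Since A1 is tangent to NJ there, PJ ⟂ NJ, so P = J + (0, -11.5) = (57.600, -11.500). Since PW ⟂ WK (tangency), |PK| = √(11.5² + 28.9²) = 31.104 regardless of where W sits on A1. So K lies on both circle(N, 37.69) and circle(P, 31.104); the below-NJ intersection is K = (29.098, -23.955). W is the foot of the tangent from K: W = (49.425, -3.4114).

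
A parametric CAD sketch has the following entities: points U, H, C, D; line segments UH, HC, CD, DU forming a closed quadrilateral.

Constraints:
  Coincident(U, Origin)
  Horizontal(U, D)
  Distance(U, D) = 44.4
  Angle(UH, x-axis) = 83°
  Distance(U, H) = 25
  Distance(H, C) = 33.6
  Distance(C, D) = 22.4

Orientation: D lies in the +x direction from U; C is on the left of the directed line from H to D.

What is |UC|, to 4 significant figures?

42.01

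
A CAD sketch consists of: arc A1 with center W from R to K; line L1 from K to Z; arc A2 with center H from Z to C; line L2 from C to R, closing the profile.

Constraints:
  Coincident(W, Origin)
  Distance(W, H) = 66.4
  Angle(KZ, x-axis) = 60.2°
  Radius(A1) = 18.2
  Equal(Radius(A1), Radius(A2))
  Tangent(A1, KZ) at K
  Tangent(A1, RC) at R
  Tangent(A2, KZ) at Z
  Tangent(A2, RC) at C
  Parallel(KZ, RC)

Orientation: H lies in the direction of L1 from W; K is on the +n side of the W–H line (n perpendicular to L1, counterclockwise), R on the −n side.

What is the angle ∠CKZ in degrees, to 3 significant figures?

28.7°

Tangency of A1 to both parallel lines with radius 18.2 puts K and R at W ± 18.2·n: K = (-15.8, 9.04), R = (15.8, -9.04). Equal radii place Z and C the same way about H: Z = H + 18.2·n = (17.2, 66.7), C = H − 18.2·n = (48.8, 48.6). Then cos ∠CKZ = KC·KZ / (|KC||KZ|), giving 28.7°.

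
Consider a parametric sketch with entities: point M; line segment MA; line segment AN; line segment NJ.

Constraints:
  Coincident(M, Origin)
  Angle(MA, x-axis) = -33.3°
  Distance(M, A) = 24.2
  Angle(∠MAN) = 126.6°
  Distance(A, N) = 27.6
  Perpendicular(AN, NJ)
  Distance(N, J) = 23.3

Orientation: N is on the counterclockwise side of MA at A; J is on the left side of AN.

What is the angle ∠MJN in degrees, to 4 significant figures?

84.74°

∠MAN = 126.6°, so AN runs at -33.3° + (180° − 126.6°) = 20.10° from the x-axis; with |AN| = 27.6, N = A + 27.6·(cos 20.10°, sin 20.10°) = (46.15, -3.801). AN is perpendicular to NJ; with |NJ| = 23.3 on the left of AN, J = N + 23.3·(-0.3437, 0.9391) = (38.14, 18.08). Then cos ∠MJN = JM·JN / (|JM||JN|), giving 84.74°.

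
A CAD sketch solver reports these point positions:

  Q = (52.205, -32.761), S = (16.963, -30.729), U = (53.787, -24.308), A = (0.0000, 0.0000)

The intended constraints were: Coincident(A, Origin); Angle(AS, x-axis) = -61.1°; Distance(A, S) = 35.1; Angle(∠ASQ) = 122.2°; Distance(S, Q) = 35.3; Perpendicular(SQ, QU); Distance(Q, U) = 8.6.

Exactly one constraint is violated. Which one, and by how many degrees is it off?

Perpendicular(SQ, QU) — off by 7.30°.

A = (0.00, 0.00) ✓; AS at -61.10° ✓; |AS| = 35.10 ✓; ∠ASQ = 122.2° ✓; |SQ| = 35.30 ✓; ∠(SQ, QU) = 82.70° ✗; |QU| = 8.600 ✓.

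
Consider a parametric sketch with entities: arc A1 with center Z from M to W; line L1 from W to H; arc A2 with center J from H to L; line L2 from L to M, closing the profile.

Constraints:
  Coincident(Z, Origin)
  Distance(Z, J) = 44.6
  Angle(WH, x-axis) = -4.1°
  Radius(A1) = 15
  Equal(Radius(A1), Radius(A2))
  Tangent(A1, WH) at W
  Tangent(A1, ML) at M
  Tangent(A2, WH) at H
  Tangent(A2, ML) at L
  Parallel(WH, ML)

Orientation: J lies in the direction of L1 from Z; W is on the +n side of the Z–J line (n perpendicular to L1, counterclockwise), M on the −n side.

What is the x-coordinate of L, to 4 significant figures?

43.41

The slot axis is L1's direction at -4.1°, so u = (cos -4.1°, sin -4.1°) = (0.9974, -0.07150) and n = (−sin -4.1°, cos -4.1°) = (0.07150, 0.9974). Z is at the origin and J lies 44.6 along u from Z, so J = 44.6·u = (44.49, -3.189). Tangency of A1 to both parallel lines with radius 15.0 puts W and M at Z ± 15.0·n: W = (1.072, 14.96), M = (-1.072, -14.96). Equal radii place H and L the same way about J: H = J + 15.0·n = (45.56, 11.77), L = J − 15.0·n = (43.41, -18.15). So L.x = 43.41.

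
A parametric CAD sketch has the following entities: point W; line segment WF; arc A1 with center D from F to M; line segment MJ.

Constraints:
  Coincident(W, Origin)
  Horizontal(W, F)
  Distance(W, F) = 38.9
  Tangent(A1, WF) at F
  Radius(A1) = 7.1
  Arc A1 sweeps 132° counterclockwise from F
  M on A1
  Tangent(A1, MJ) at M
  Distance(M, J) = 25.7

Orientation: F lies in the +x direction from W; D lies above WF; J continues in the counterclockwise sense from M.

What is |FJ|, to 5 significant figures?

33.166

W is at the origin; W and F share the same y with |WF| = 38.9 and F on the +x side, so F = (38.900, 0.0000). A1 meets WF tangentially, so DF is at right angles to WF, so D = F + (0, 7.1) = (38.900, 7.1000). On A1, F sits at bearing -90° from D; a 132° counterclockwise sweep puts M at bearing 42°, so M = D + 7.1·(cos 42°, sin 42°) = (44.176, 11.851). A1 meets MJ tangentially, so DM is at right angles to MJ, so MJ runs along (−sin 42°, cos 42°); with |MJ| = 25.7, J = (26.980, 30.950). Then |FJ| = |J − F| = 33.166.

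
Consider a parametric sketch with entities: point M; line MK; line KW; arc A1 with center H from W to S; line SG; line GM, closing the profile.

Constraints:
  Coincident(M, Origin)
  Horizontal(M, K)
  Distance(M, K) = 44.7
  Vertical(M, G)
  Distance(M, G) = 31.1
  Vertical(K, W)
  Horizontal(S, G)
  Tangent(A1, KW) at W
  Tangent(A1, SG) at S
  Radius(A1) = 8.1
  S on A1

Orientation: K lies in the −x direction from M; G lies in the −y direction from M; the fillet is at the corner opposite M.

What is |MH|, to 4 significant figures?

43.23

MG is vertical with |MG| = 31.1 and G on the −y side, so G = (0.000, -31.10). The virtual corner opposite M is at (-44.70, -31.10). A1 meets KW tangentially, so HW is at right angles to KW and A1 meets SG tangentially, so HS is at right angles to SG, with radius 8.1, so the center H sits 8.1 in from both sides at H = (-36.60, -23.00). Then |MH| = |H − M| = 43.23.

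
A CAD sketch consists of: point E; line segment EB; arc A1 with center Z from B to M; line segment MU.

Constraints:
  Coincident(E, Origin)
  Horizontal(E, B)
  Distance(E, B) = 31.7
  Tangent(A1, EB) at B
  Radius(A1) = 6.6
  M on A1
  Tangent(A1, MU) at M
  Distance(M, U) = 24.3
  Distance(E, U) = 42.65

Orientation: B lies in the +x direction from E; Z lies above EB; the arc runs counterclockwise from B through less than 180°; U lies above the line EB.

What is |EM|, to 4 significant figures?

38.89

Checks: |ZM| = 6.600 ✓; ∠(ZM, MU) = 90.00° ✓; |MU| = 24.30 ✓; |EU| = 42.65 ✓.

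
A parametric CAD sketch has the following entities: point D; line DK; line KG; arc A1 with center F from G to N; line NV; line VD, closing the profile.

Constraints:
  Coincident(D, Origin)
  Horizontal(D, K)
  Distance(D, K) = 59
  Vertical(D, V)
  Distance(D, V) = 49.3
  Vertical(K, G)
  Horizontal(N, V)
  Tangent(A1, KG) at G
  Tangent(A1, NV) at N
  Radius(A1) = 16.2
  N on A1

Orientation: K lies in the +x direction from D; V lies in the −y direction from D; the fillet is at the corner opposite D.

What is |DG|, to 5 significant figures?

67.651

The virtual corner opposite D is at (59.000, -49.300). A1 meets KG tangentially, so FG is at right angles to KG and A1 meets NV tangentially, so FN is at right angles to NV, with radius 16.2, so the center F sits 16.2 in from both sides at F = (42.800, -33.100). That places the tangent points at G = (59.000, -33.100) on KG and N = (42.800, -49.300) on NV. Then |DG| = |G − D| = 67.651.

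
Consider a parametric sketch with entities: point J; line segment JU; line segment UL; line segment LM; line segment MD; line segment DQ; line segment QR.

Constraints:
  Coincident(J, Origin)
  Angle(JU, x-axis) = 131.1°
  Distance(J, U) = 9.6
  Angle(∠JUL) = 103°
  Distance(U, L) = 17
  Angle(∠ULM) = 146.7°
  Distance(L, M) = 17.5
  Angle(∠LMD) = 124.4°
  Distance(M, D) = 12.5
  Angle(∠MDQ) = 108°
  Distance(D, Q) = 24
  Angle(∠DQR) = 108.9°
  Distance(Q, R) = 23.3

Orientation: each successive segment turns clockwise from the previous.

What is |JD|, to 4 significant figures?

36.34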